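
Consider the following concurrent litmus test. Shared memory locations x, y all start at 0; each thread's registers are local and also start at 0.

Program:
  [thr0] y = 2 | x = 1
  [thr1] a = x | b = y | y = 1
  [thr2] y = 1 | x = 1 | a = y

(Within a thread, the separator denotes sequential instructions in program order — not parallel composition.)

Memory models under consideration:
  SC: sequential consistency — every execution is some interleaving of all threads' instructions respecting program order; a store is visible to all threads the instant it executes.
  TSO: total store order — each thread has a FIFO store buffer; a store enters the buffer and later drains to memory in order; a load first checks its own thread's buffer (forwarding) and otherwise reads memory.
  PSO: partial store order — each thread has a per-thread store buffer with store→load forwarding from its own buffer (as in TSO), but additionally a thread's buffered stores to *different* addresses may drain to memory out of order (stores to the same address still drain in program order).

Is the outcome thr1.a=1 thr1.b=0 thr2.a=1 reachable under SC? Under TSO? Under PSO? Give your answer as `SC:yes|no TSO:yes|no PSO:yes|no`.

SC:no TSO:no PSO:yes

outcome vector order: (thr1.a,thr1.b,thr2.a)
SC (10): 001 002 011 012 021 022 111 112 121 122
TSO (10): 001 002 011 012 021 022 111 112 121 122
PSO (12): 001 002 011 012 021 022 101 102 111 112 121 122
target 101 ∈ {PSO}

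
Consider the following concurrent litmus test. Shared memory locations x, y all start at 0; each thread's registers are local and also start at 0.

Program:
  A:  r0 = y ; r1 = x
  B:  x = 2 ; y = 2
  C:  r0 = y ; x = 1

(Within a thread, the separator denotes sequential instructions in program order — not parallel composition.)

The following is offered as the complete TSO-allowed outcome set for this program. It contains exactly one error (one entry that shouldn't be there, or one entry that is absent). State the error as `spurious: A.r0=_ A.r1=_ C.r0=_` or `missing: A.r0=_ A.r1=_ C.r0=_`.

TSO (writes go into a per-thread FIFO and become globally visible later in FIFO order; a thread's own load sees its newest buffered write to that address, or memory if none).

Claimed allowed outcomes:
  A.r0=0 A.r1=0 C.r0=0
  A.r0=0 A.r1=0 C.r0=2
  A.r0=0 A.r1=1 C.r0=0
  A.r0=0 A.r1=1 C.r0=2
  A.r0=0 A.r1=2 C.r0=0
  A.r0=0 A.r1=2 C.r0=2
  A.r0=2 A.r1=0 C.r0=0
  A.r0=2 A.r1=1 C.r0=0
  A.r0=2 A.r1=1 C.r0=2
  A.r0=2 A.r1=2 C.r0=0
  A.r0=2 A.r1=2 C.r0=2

outcome vector order: (A.r0,A.r1,C.r0)
TSO: 10 outcomes — {(0,0,0) (0,0,2) (0,1,0) (0,1,2) (0,2,0) (0,2,2) (2,1,0) (2,1,2) (2,2,0) (2,2,2)}
claimed∖TSO = {(2,0,0)}

spurious: A.r0=2 A.r1=0 C.r0=0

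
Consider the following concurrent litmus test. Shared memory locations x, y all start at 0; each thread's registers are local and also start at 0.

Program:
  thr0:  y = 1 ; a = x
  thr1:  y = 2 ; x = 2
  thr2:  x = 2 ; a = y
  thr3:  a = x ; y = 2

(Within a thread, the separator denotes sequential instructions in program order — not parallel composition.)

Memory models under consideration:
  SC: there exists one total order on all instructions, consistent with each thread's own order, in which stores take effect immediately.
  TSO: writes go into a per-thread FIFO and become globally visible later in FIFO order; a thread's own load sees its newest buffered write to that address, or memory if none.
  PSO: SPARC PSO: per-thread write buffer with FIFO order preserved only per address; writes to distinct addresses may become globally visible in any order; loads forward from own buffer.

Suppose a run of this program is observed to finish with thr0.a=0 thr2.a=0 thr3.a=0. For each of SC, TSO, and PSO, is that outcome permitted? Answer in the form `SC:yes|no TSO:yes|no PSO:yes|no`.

SC:no TSO:yes PSO:yes

outcome vector order: (thr0.a,thr2.a,thr3.a)
under SC → <0 1 0> <0 1 2> <0 2 0> <0 2 2> <2 0 0> <2 0 2> <2 1 0> <2 1 2> <2 2 0> <2 2 2>
under TSO → <0 0 0> <0 0 2> <0 1 0> <0 1 2> <0 2 0> <0 2 2> <2 0 0> <2 0 2> <2 1 0> <2 1 2> <2 2 0> <2 2 2>
under PSO → <0 0 0> <0 0 2> <0 1 0> <0 1 2> <0 2 0> <0 2 2> <2 0 0> <2 0 2> <2 1 0> <2 1 2> <2 2 0> <2 2 2>
target <0 0 0> ∈ {TSO,PSO}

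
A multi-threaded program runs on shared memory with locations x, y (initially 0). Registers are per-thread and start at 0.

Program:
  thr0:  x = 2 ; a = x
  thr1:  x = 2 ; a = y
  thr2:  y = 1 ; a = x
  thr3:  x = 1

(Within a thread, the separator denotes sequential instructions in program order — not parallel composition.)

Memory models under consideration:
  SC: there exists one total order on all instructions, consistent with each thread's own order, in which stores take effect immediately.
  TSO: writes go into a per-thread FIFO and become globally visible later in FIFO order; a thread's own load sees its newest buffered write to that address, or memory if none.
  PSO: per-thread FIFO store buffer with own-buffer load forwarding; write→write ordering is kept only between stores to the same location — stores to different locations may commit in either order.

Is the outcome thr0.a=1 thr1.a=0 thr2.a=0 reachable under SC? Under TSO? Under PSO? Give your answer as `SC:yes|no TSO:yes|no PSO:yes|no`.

SC:no TSO:yes PSO:yes

outcome vector order: (thr0.a,thr1.a,thr2.a)
SC: 10 outcomes — {<1 0 1>; <1 0 2>; <1 1 0>; <1 1 1>; <1 1 2>; <2 0 1>; <2 0 2>; <2 1 0>; <2 1 1>; <2 1 2>}
TSO: 12 outcomes — {<1 0 0>; <1 0 1>; <1 0 2>; <1 1 0>; <1 1 1>; <1 1 2>; <2 0 0>; <2 0 1>; <2 0 2>; <2 1 0>; <2 1 1>; <2 1 2>}
PSO: 12 outcomes — {<1 0 0>; <1 0 1>; <1 0 2>; <1 1 0>; <1 1 1>; <1 1 2>; <2 0 0>; <2 0 1>; <2 0 2>; <2 1 0>; <2 1 1>; <2 1 2>}
target <1 0 0> ∈ {TSO,PSO}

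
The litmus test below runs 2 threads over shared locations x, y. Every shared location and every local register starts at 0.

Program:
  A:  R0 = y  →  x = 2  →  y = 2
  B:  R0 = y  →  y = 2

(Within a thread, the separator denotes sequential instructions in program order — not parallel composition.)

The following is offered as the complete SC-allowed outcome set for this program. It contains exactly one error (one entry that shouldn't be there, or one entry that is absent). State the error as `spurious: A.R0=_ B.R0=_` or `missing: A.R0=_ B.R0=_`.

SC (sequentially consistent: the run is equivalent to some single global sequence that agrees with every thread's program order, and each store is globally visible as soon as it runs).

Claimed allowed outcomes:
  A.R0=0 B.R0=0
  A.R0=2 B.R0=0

missing: A.R0=0 B.R0=2

outcome vector order: (A.R0,B.R0)
under SC → 00, 02, 20
SC∖claimed = {02}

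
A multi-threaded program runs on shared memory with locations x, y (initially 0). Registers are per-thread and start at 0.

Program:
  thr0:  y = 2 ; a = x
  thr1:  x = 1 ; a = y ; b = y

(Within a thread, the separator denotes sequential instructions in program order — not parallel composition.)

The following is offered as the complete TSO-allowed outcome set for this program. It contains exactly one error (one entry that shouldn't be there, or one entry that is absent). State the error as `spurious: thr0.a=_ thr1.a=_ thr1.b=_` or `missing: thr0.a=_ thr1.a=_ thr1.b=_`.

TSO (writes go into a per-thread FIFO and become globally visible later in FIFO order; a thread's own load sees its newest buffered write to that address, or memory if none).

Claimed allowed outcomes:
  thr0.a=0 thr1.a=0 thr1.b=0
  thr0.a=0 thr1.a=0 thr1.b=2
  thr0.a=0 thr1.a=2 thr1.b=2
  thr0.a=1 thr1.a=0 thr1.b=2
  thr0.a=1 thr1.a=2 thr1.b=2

outcome vector order: (thr0.a,thr1.a,thr1.b)
TSO (6): (0,0,0); (0,0,2); (0,2,2); (1,0,0); (1,0,2); (1,2,2)
TSO∖claimed = {(1,0,0)}

missing: thr0.a=1 thr1.a=0 thr1.b=0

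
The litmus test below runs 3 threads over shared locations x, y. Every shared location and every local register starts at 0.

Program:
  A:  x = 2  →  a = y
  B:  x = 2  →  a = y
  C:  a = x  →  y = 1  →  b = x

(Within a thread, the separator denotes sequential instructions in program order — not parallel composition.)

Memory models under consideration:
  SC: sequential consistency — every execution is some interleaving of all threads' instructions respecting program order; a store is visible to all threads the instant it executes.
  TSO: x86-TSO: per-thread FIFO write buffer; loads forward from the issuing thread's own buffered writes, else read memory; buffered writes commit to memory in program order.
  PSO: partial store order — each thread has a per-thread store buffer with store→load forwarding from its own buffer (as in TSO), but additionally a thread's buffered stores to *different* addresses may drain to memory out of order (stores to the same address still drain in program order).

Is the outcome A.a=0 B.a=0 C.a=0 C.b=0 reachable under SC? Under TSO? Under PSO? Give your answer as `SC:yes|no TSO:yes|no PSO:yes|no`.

outcome vector order: (A.a,B.a,C.a,C.b)
SC (9): 0002; 0022; 0102; 0122; 1002; 1022; 1100; 1102; 1122
TSO (12): 0000; 0002; 0022; 0100; 0102; 0122; 1000; 1002; 1022; 1100; 1102; 1122
PSO (12): 0000; 0002; 0022; 0100; 0102; 0122; 1000; 1002; 1022; 1100; 1102; 1122
target 0000 ∈ {TSO,PSO}

SC:no TSO:yes PSO:yes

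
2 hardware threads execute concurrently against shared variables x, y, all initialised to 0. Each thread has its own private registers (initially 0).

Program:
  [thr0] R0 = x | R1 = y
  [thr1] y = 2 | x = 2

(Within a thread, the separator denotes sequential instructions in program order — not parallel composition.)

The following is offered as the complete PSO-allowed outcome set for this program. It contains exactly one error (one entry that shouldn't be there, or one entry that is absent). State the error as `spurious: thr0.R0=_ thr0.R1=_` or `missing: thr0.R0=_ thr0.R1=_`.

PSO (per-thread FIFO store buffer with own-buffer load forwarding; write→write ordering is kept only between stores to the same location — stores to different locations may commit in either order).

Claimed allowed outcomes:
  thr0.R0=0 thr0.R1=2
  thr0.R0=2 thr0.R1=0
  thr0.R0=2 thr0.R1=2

outcome vector order: (thr0.R0,thr0.R1)
PSO: 4 outcomes — {00, 02, 20, 22}
PSO∖claimed = {00}

missing: thr0.R0=0 thr0.R1=0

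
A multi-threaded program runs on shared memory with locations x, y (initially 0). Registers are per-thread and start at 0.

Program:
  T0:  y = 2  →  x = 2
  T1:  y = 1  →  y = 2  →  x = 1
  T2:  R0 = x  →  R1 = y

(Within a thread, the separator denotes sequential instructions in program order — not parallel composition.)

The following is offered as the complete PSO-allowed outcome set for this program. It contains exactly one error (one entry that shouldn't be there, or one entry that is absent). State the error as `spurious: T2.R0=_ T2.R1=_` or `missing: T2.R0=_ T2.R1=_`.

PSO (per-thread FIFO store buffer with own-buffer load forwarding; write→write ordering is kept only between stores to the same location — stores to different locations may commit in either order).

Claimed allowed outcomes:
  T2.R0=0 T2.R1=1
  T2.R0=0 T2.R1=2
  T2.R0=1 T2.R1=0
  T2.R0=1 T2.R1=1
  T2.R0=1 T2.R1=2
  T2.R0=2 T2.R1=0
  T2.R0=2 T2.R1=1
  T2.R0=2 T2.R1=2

outcome vector order: (T2.R0,T2.R1)
PSO: 9 outcomes — {0/0; 0/1; 0/2; 1/0; 1/1; 1/2; 2/0; 2/1; 2/2}
PSO∖claimed = {0/0}

missing: T2.R0=0 T2.R1=0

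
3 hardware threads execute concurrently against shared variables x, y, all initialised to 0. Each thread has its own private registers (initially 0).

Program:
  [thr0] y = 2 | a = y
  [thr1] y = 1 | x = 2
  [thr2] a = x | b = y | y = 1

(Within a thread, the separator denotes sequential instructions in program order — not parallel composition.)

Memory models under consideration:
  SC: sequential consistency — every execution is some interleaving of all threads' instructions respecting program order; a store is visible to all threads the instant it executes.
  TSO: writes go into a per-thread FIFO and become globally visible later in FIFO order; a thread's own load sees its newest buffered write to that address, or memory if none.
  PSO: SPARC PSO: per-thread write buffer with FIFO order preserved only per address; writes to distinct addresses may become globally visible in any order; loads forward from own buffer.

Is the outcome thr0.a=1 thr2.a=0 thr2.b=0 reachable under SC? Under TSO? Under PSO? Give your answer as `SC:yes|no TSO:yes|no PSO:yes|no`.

outcome vector order: (thr0.a,thr2.a,thr2.b)
SC: 10 outcomes — {<1 0 0>; <1 0 1>; <1 0 2>; <1 2 1>; <1 2 2>; <2 0 0>; <2 0 1>; <2 0 2>; <2 2 1>; <2 2 2>}
TSO: 10 outcomes — {<1 0 0>; <1 0 1>; <1 0 2>; <1 2 1>; <1 2 2>; <2 0 0>; <2 0 1>; <2 0 2>; <2 2 1>; <2 2 2>}
PSO: 12 outcomes — {<1 0 0>; <1 0 1>; <1 0 2>; <1 2 0>; <1 2 1>; <1 2 2>; <2 0 0>; <2 0 1>; <2 0 2>; <2 2 0>; <2 2 1>; <2 2 2>}
target <1 0 0> ∈ {SC,TSO,PSO}

SC:yes TSO:yes PSO:yes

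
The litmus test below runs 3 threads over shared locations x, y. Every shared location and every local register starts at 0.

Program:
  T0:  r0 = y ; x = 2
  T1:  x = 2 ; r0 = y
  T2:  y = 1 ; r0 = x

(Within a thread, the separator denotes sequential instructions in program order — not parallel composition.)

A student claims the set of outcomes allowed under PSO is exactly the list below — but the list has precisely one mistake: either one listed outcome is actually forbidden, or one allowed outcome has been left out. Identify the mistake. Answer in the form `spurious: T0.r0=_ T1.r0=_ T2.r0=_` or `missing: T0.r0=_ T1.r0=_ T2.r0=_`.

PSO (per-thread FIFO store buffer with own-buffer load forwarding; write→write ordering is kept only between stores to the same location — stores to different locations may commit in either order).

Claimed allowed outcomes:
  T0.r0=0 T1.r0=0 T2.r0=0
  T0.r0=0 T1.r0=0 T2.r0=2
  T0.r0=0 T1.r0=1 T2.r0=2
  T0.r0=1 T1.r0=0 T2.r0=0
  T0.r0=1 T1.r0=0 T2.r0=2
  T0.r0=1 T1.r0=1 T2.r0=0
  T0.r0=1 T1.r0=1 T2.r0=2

missing: T0.r0=0 T1.r0=1 T2.r0=0

outcome vector order: (T0.r0,T1.r0,T2.r0)
under PSO → (0,0,0), (0,0,2), (0,1,0), (0,1,2), (1,0,0), (1,0,2), (1,1,0), (1,1,2)
PSO∖claimed = {(0,1,0)}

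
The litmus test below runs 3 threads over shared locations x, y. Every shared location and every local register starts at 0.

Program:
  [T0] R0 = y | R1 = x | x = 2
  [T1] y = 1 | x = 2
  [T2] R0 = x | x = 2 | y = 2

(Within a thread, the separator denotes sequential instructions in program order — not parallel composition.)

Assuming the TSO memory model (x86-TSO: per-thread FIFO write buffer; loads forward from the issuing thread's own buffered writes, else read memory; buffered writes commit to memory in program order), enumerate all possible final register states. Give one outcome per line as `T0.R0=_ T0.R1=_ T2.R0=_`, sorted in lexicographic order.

outcome vector order: (T0.R0,T0.R1,T2.R0)
|TSO outcomes| = 10

T0.R0=0 T0.R1=0 T2.R0=0
T0.R0=0 T0.R1=0 T2.R0=2
T0.R0=0 T0.R1=2 T2.R0=0
T0.R0=0 T0.R1=2 T2.R0=2
T0.R0=1 T0.R1=0 T2.R0=0
T0.R0=1 T0.R1=0 T2.R0=2
T0.R0=1 T0.R1=2 T2.R0=0
T0.R0=1 T0.R1=2 T2.R0=2
T0.R0=2 T0.R1=2 T2.R0=0
T0.R0=2 T0.R1=2 T2.R0=2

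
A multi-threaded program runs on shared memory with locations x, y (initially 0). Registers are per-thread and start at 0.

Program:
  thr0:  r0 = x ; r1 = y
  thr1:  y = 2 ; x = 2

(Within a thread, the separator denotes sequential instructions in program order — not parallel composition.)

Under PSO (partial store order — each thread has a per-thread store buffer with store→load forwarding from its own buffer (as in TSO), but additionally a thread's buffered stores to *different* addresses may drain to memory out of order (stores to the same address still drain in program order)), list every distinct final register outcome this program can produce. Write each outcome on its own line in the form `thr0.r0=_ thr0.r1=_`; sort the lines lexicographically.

outcome vector order: (thr0.r0,thr0.r1)
|PSO outcomes| = 4

thr0.r0=0 thr0.r1=0
thr0.r0=0 thr0.r1=2
thr0.r0=2 thr0.r1=0
thr0.r0=2 thr0.r1=2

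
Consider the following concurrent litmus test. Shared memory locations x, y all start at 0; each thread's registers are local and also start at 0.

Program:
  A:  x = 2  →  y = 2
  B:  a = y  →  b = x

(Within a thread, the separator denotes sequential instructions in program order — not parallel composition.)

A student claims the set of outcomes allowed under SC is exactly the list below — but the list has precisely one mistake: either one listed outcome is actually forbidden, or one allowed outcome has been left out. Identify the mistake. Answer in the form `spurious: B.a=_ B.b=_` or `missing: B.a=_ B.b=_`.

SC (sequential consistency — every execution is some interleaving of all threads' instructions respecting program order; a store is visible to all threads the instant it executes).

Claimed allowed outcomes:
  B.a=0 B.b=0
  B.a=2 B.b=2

missing: B.a=0 B.b=2

outcome vector order: (B.a,B.b)
[SC] allowed = {<0 0>, <0 2>, <2 2>}
SC∖claimed = {<0 2>}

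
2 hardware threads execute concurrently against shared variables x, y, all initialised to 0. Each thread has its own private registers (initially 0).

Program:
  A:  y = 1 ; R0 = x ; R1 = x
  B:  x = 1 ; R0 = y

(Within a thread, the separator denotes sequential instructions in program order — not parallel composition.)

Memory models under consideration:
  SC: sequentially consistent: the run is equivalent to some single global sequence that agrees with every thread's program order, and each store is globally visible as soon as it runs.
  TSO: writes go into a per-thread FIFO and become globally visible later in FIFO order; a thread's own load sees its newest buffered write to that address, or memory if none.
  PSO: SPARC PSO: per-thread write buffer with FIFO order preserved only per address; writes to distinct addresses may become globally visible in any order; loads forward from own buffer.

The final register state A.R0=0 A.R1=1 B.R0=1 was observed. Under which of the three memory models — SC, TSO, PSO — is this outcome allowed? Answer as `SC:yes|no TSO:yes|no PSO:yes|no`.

SC:yes TSO:yes PSO:yes

outcome vector order: (A.R0,A.R1,B.R0)
[SC] allowed = {0/0/1; 0/1/1; 1/1/0; 1/1/1}
[TSO] allowed = {0/0/0; 0/0/1; 0/1/0; 0/1/1; 1/1/0; 1/1/1}
[PSO] allowed = {0/0/0; 0/0/1; 0/1/0; 0/1/1; 1/1/0; 1/1/1}
target 0/1/1 ∈ {SC,TSO,PSO}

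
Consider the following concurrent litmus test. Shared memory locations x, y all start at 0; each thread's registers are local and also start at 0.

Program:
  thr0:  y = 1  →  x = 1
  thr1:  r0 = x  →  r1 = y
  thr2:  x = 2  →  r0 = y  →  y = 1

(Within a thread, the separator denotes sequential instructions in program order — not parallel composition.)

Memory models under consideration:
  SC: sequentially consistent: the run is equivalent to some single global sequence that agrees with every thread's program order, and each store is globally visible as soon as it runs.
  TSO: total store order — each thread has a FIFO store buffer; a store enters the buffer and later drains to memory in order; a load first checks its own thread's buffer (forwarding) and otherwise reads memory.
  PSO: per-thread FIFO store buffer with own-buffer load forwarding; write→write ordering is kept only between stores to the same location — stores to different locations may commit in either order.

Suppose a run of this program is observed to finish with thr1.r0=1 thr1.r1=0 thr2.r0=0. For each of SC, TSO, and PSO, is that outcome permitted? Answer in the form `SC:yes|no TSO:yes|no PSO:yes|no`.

outcome vector order: (thr1.r0,thr1.r1,thr2.r0)
under SC → <0 0 0>, <0 0 1>, <0 1 0>, <0 1 1>, <1 1 0>, <1 1 1>, <2 0 0>, <2 0 1>, <2 1 0>, <2 1 1>
under TSO → <0 0 0>, <0 0 1>, <0 1 0>, <0 1 1>, <1 1 0>, <1 1 1>, <2 0 0>, <2 0 1>, <2 1 0>, <2 1 1>
under PSO → <0 0 0>, <0 0 1>, <0 1 0>, <0 1 1>, <1 0 0>, <1 0 1>, <1 1 0>, <1 1 1>, <2 0 0>, <2 0 1>, <2 1 0>, <2 1 1>
target <1 0 0> ∈ {PSO}

SC:no TSO:no PSO:yes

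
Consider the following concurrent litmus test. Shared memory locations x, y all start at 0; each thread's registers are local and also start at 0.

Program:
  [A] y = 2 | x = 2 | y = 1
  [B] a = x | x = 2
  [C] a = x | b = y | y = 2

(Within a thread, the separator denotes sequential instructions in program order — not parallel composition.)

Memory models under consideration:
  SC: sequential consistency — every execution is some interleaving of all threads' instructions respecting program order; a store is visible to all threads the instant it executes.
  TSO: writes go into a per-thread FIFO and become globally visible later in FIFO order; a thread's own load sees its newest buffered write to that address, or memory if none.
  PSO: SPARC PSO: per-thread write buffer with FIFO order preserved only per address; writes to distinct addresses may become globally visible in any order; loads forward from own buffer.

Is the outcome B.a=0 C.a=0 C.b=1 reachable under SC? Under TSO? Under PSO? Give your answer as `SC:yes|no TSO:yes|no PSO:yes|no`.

outcome vector order: (B.a,C.a,C.b)
[SC] allowed = {000 001 002 020 021 022 200 201 202 221 222}
[TSO] allowed = {000 001 002 020 021 022 200 201 202 221 222}
[PSO] allowed = {000 001 002 020 021 022 200 201 202 220 221 222}
target 001 ∈ {SC,TSO,PSO}

SC:yes TSO:yes PSO:yes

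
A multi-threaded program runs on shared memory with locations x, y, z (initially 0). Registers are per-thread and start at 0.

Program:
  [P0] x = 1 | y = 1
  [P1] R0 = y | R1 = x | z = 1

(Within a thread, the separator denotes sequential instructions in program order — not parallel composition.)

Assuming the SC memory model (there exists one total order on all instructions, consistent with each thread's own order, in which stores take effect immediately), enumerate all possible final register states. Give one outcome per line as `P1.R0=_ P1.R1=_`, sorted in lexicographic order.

P1.R0=0 P1.R1=0
P1.R0=0 P1.R1=1
P1.R0=1 P1.R1=1

outcome vector order: (P1.R0,P1.R1)
|SC outcomes| = 3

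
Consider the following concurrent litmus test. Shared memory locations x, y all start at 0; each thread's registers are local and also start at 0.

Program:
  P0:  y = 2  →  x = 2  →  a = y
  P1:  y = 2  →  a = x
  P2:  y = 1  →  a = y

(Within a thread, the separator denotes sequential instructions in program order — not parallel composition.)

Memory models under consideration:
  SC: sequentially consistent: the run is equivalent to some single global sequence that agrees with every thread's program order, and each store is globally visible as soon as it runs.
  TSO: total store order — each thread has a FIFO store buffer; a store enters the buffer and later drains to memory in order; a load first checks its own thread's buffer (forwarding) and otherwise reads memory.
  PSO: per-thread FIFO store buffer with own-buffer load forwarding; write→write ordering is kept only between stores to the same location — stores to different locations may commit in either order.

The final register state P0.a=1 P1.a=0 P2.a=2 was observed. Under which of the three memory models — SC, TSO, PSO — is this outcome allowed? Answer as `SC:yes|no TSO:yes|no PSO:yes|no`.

SC:no TSO:yes PSO:yes

outcome vector order: (P0.a,P1.a,P2.a)
SC: 7 outcomes — {101; 121; 122; 201; 202; 221; 222}
TSO: 8 outcomes — {101; 102; 121; 122; 201; 202; 221; 222}
PSO: 8 outcomes — {101; 102; 121; 122; 201; 202; 221; 222}
target 102 ∈ {TSO,PSO}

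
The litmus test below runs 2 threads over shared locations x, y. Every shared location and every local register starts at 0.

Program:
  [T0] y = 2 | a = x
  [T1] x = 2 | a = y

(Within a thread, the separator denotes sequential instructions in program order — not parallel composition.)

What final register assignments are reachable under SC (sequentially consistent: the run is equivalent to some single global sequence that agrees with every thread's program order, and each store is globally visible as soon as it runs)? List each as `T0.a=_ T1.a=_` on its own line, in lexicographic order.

outcome vector order: (T0.a,T1.a)
|SC outcomes| = 3

T0.a=0 T1.a=2
T0.a=2 T1.a=0
T0.a=2 T1.a=2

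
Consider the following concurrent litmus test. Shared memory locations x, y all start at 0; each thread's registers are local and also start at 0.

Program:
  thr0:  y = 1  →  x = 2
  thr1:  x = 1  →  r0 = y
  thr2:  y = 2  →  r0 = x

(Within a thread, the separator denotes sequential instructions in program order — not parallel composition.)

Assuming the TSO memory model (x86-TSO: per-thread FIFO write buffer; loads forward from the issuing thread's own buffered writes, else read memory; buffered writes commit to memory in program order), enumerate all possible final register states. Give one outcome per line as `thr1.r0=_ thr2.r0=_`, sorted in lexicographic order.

thr1.r0=0 thr2.r0=0
thr1.r0=0 thr2.r0=1
thr1.r0=0 thr2.r0=2
thr1.r0=1 thr2.r0=0
thr1.r0=1 thr2.r0=1
thr1.r0=1 thr2.r0=2
thr1.r0=2 thr2.r0=0
thr1.r0=2 thr2.r0=1
thr1.r0=2 thr2.r0=2

outcome vector order: (thr1.r0,thr2.r0)
|TSO outcomes| = 9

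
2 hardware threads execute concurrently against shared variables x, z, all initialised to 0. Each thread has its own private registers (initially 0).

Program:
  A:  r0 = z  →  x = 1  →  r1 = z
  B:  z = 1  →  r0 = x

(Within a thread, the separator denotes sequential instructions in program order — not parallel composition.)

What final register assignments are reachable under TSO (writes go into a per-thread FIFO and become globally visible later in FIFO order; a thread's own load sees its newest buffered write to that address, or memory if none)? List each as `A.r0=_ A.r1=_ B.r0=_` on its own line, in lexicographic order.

outcome vector order: (A.r0,A.r1,B.r0)
|TSO outcomes| = 6

A.r0=0 A.r1=0 B.r0=0
A.r0=0 A.r1=0 B.r0=1
A.r0=0 A.r1=1 B.r0=0
A.r0=0 A.r1=1 B.r0=1
A.r0=1 A.r1=1 B.r0=0
A.r0=1 A.r1=1 B.r0=1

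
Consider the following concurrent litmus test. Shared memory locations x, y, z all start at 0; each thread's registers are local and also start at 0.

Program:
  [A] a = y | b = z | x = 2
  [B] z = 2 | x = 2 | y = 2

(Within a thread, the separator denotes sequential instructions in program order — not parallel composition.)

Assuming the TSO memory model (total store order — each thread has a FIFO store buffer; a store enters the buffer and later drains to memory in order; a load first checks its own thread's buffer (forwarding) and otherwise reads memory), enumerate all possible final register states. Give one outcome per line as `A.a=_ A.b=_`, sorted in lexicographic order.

A.a=0 A.b=0
A.a=0 A.b=2
A.a=2 A.b=2

outcome vector order: (A.a,A.b)
|TSO outcomes| = 3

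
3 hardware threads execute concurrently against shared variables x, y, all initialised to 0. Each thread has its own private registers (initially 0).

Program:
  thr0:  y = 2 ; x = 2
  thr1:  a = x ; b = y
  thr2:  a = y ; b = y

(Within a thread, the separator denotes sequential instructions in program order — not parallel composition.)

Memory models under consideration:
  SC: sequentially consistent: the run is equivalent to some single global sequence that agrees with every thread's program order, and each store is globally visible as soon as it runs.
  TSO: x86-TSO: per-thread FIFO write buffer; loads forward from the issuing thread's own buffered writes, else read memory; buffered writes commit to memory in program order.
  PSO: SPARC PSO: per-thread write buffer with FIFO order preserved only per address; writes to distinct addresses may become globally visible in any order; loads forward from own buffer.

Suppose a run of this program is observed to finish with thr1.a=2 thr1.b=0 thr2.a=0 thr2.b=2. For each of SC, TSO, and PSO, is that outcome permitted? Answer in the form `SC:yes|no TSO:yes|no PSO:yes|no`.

SC:no TSO:no PSO:yes

outcome vector order: (thr1.a,thr1.b,thr2.a,thr2.b)
under SC → 0/0/0/0, 0/0/0/2, 0/0/2/2, 0/2/0/0, 0/2/0/2, 0/2/2/2, 2/2/0/0, 2/2/0/2, 2/2/2/2
under TSO → 0/0/0/0, 0/0/0/2, 0/0/2/2, 0/2/0/0, 0/2/0/2, 0/2/2/2, 2/2/0/0, 2/2/0/2, 2/2/2/2
under PSO → 0/0/0/0, 0/0/0/2, 0/0/2/2, 0/2/0/0, 0/2/0/2, 0/2/2/2, 2/0/0/0, 2/0/0/2, 2/0/2/2, 2/2/0/0, 2/2/0/2, 2/2/2/2
target 2/0/0/2 ∈ {PSO}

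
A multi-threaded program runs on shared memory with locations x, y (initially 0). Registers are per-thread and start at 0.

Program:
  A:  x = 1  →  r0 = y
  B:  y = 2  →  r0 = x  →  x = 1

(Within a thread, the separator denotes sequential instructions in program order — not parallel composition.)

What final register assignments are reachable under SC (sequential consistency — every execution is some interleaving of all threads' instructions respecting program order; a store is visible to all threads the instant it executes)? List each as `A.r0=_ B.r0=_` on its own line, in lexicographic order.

outcome vector order: (A.r0,B.r0)
|SC outcomes| = 3

A.r0=0 B.r0=1
A.r0=2 B.r0=0
A.r0=2 B.r0=1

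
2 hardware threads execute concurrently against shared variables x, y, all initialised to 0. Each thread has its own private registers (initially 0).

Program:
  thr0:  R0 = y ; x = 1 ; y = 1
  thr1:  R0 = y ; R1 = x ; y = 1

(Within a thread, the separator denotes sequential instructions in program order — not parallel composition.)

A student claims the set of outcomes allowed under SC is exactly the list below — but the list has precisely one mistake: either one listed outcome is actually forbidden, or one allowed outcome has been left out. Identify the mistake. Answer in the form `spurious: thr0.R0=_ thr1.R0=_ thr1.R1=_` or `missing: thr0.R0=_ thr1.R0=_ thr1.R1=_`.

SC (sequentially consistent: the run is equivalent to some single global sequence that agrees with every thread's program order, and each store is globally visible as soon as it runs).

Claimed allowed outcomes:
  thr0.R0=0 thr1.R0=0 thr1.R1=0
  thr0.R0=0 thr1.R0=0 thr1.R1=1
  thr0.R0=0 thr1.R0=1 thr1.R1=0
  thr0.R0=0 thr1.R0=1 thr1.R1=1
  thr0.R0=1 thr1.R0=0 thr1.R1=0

outcome vector order: (thr0.R0,thr1.R0,thr1.R1)
[SC] allowed = {000, 001, 011, 100}
claimed∖SC = {010}

spurious: thr0.R0=0 thr1.R0=1 thr1.R1=0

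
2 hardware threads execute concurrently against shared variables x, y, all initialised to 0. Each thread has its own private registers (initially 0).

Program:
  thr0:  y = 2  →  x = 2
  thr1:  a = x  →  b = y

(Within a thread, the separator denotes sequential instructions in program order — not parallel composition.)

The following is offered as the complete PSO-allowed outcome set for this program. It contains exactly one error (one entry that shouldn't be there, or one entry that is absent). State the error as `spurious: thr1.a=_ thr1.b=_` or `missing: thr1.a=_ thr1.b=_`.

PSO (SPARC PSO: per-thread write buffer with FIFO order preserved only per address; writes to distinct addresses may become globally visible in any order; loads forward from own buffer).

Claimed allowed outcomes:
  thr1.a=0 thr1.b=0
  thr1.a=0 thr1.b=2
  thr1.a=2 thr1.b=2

missing: thr1.a=2 thr1.b=0

outcome vector order: (thr1.a,thr1.b)
PSO: 4 outcomes — {<0 0>, <0 2>, <2 0>, <2 2>}
PSO∖claimed = {<2 0>}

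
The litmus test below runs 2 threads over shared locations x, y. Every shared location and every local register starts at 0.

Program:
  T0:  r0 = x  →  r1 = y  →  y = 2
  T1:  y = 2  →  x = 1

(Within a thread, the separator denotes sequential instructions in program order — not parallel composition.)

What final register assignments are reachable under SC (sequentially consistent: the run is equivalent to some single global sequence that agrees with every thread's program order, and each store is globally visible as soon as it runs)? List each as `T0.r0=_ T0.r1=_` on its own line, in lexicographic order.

T0.r0=0 T0.r1=0
T0.r0=0 T0.r1=2
T0.r0=1 T0.r1=2

outcome vector order: (T0.r0,T0.r1)
|SC outcomes| = 3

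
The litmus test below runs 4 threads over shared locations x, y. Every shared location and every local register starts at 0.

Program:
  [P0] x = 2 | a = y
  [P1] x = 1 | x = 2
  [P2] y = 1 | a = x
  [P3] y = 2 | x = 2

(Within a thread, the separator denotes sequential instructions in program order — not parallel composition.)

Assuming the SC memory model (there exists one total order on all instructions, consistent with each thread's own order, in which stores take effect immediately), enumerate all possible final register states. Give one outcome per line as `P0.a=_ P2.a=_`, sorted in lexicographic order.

outcome vector order: (P0.a,P2.a)
|SC outcomes| = 8

P0.a=0 P2.a=1
P0.a=0 P2.a=2
P0.a=1 P2.a=0
P0.a=1 P2.a=1
P0.a=1 P2.a=2
P0.a=2 P2.a=0
P0.a=2 P2.a=1
P0.a=2 P2.a=2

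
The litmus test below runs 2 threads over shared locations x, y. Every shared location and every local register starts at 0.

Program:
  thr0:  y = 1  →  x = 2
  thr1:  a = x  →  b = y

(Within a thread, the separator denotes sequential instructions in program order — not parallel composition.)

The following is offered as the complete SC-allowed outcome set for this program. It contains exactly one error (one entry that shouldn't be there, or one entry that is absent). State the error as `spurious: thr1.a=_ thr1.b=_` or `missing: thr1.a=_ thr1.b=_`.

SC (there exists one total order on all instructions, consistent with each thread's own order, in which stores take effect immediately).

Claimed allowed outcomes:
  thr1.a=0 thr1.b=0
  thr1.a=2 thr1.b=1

missing: thr1.a=0 thr1.b=1

outcome vector order: (thr1.a,thr1.b)
[SC] allowed = {00, 01, 21}
SC∖claimed = {01}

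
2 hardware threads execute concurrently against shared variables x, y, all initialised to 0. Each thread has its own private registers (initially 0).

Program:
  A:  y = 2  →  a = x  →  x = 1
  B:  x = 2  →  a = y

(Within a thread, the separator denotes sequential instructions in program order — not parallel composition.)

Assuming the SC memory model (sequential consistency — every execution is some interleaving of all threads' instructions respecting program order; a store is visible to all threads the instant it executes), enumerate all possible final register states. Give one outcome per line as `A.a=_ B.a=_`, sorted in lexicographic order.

A.a=0 B.a=2
A.a=2 B.a=0
A.a=2 B.a=2

outcome vector order: (A.a,B.a)
|SC outcomes| = 3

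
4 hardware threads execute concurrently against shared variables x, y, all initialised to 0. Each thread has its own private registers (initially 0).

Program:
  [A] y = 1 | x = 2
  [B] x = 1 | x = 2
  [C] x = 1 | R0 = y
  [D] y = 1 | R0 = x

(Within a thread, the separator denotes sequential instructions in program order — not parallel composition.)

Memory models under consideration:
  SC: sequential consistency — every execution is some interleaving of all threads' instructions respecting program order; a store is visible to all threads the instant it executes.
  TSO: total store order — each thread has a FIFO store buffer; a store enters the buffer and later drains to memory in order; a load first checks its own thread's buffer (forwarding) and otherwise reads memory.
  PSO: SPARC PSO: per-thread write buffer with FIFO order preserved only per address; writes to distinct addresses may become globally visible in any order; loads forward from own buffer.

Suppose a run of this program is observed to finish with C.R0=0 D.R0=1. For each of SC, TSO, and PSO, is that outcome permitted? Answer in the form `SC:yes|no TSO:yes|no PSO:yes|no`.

SC:yes TSO:yes PSO:yes

outcome vector order: (C.R0,D.R0)
[SC] allowed = {(0,1), (0,2), (1,0), (1,1), (1,2)}
[TSO] allowed = {(0,0), (0,1), (0,2), (1,0), (1,1), (1,2)}
[PSO] allowed = {(0,0), (0,1), (0,2), (1,0), (1,1), (1,2)}
target (0,1) ∈ {SC,TSO,PSO}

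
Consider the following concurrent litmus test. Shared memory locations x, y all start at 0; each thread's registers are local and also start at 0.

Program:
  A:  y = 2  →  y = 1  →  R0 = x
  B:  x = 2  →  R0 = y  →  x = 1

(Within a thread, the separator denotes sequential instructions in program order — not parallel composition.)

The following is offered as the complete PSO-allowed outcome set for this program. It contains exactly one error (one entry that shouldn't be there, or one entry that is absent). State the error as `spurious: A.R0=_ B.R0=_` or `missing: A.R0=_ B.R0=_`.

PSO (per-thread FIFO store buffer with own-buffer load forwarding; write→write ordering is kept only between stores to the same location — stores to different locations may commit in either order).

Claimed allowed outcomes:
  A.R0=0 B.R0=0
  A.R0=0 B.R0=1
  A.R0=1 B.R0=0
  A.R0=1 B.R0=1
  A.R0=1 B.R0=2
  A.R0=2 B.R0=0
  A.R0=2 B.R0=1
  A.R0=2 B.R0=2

outcome vector order: (A.R0,B.R0)
[PSO] allowed = {(0,0) (0,1) (0,2) (1,0) (1,1) (1,2) (2,0) (2,1) (2,2)}
PSO∖claimed = {(0,2)}

missing: A.R0=0 B.R0=2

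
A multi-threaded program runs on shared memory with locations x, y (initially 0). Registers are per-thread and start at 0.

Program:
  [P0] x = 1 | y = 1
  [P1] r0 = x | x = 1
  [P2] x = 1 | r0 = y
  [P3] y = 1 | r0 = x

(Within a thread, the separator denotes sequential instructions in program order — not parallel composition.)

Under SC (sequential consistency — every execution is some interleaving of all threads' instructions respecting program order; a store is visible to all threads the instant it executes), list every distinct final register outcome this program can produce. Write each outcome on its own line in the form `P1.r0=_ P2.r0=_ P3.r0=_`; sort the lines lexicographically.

outcome vector order: (P1.r0,P2.r0,P3.r0)
|SC outcomes| = 6

P1.r0=0 P2.r0=0 P3.r0=1
P1.r0=0 P2.r0=1 P3.r0=0
P1.r0=0 P2.r0=1 P3.r0=1
P1.r0=1 P2.r0=0 P3.r0=1
P1.r0=1 P2.r0=1 P3.r0=0
P1.r0=1 P2.r0=1 P3.r0=1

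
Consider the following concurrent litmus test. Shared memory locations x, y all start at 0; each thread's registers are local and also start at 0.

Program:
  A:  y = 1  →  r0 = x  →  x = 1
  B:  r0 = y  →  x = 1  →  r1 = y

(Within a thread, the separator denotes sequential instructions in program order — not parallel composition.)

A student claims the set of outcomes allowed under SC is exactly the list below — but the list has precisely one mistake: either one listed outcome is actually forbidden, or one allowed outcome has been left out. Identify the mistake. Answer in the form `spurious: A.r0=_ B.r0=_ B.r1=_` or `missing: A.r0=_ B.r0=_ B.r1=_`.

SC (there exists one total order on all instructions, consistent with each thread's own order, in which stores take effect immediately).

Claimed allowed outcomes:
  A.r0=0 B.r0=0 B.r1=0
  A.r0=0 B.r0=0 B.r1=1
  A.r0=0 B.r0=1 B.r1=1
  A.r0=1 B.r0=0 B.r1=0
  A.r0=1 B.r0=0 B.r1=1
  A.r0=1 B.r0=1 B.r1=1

outcome vector order: (A.r0,B.r0,B.r1)
SC (5): (0,0,1); (0,1,1); (1,0,0); (1,0,1); (1,1,1)
claimed∖SC = {(0,0,0)}

spurious: A.r0=0 B.r0=0 B.r1=0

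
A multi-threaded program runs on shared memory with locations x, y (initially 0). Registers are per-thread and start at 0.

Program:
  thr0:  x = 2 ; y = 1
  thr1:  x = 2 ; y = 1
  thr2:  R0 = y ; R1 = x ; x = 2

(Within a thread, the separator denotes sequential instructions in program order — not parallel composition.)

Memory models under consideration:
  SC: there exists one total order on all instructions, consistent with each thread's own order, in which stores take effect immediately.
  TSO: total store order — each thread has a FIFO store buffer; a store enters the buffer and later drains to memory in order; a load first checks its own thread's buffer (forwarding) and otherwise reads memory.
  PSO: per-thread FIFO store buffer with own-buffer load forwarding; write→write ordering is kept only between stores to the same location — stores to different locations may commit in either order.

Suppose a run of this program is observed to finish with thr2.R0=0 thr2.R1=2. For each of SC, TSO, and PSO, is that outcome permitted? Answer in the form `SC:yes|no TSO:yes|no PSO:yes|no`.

outcome vector order: (thr2.R0,thr2.R1)
under SC → <0 0>; <0 2>; <1 2>
under TSO → <0 0>; <0 2>; <1 2>
under PSO → <0 0>; <0 2>; <1 0>; <1 2>
target <0 2> ∈ {SC,TSO,PSO}

SC:yes TSO:yes PSO:yes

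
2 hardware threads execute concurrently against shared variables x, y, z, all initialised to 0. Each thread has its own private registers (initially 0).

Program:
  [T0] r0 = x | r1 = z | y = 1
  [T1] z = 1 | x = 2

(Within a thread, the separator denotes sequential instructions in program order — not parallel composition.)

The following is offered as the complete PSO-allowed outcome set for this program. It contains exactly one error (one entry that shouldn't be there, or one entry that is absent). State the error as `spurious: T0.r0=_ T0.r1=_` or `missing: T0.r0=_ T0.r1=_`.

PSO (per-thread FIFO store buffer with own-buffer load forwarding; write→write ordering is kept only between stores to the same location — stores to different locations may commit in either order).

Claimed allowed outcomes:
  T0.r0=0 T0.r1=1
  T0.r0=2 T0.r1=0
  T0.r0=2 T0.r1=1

outcome vector order: (T0.r0,T0.r1)
[PSO] allowed = {00, 01, 20, 21}
PSO∖claimed = {00}

missing: T0.r0=0 T0.r1=0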